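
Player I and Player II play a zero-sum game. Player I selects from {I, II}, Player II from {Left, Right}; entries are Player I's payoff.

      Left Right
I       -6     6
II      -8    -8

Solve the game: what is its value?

-6

Row minima: I → -6, II → -8; maximin = -6.
Column maxima: Left → -6, Right → 6; minimax = -6.
Since maximin = minimax = -6, there is a saddle point and the value is -6.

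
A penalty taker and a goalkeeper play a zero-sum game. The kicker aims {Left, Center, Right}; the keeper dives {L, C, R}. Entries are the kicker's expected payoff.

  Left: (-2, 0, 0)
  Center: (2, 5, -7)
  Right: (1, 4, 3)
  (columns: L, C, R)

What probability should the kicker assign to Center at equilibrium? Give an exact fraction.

Row minima: Left → -2, Center → -7, Right → 1; maximin = 1.
Column maxima: L → 2, C → 5, R → 3; minimax = 2.
1 ≠ 2, so there is no saddle point; optimal play is mixed.
Left is strictly dominated by Right, so the kicker never plays it.
C is strictly dominated by L (it gives the kicker strictly more in every row), so the keeper never plays it.
On the remaining 2×2 (Center, Right vs L, R):
Let the kicker play Center with probability p. Expected payoff against L: 2p + 1(1−p) = p + 1; against R: (-7)p + 3(1−p) = −10p + 3.
Setting these equal: p + 1 = −10p + 3 ⇒ 11p = 2 ⇒ p = 2/11, and the value is (1)·(2/11) + 1 = 13/11.
For the keeper: with q = P(L), equating Center's and Right's payoffs gives 9q − 7 = −2q + 3 ⇒ q = 10/11.

2/11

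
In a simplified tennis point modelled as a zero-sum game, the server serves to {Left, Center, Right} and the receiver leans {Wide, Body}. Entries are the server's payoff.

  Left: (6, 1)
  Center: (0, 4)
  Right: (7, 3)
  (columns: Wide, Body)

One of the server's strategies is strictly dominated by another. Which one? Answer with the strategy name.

Right gives a strictly higher payoff than Left against every column: 7 > 6, 3 > 1.
So Left is strictly dominated and the server never plays it.

Left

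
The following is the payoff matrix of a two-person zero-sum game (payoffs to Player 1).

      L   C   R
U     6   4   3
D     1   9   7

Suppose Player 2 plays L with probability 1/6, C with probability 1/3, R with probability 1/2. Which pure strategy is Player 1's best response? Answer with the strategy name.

D

Expected payoff of U: (1/6)·6 + (1/3)·4 + (1/2)·3 = 23/6.
Expected payoff of D: (1/6)·1 + (1/3)·9 + (1/2)·7 = 20/3.
The largest is 20/3, so Player 1's best response is D.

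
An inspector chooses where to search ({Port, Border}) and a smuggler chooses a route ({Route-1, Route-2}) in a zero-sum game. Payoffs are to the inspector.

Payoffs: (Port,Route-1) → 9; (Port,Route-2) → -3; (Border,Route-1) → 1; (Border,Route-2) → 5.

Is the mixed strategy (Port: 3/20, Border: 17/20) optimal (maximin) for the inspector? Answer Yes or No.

Against Route-1 this mix gives (3/20)·9 + (17/20)·1 = 11/5.
Against Route-2 this mix gives (3/20)·(-3) + (17/20)·5 = 19/5.
The smuggler will play Route-1, holding the inspector to 11/5. Shifting weight toward the row that does better against Route-1 would raise this floor (the equalizing mix achieves 3 against both Route-1 and Route-2), so the proposed strategy is not optimal.

No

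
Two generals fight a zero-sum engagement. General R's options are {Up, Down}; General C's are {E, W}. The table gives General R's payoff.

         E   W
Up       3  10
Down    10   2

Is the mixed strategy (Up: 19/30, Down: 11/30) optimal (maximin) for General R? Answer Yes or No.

Against E this mix gives (19/30)·3 + (11/30)·10 = 167/30.
Against W this mix gives (19/30)·10 + (11/30)·2 = 106/15.
General C will play E, holding General R to 167/30. Shifting weight toward the row that does better against E would raise this floor (the equalizing mix achieves 94/15 against both E and W), so the proposed strategy is not optimal.

No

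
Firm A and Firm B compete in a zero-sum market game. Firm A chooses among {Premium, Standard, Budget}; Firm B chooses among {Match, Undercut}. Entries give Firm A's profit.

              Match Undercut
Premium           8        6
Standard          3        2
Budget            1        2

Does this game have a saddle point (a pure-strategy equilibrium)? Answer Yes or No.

Row minima: Premium → 6, Standard → 2, Budget → 1; maximin = 6.
Column maxima: Match → 8, Undercut → 6; minimax = 6.
maximin = minimax = 6, so a saddle point exists.

Yes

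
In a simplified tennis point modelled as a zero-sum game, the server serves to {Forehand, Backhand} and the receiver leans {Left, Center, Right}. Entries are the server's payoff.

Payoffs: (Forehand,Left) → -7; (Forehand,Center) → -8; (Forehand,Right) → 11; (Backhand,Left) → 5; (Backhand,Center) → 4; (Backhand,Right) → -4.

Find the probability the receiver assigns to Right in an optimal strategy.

Row minima: Forehand → -8, Backhand → -4; maximin = -4.
Column maxima: Left → 5, Center → 4, Right → 11; minimax = 4.
-4 ≠ 4, so there is no saddle point; optimal play is mixed.
Left is strictly dominated by Center (it gives the server strictly more in every row), so the receiver never plays it.
On the remaining 2×2 (Forehand, Backhand vs Center, Right):
Let the server play Forehand with probability p. Expected payoff against Center: (-8)p + 4(1−p) = −12p + 4; against Right: 11p + (-4)(1−p) = 15p − 4.
Setting these equal: −12p + 4 = 15p − 4 ⇒ −27p = -8 ⇒ p = 8/27, and the value is (-12)·(8/27) + 4 = 4/9.
For the receiver: with q = P(Center), equating Forehand's and Backhand's payoffs gives −19q + 11 = 8q − 4 ⇒ q = 5/9.

4/9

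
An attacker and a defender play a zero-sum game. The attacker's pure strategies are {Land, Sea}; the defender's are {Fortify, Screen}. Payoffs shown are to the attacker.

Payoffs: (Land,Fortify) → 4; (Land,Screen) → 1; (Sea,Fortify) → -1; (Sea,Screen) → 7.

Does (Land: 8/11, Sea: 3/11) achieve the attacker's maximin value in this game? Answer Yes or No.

Yes

Against Fortify this mix gives (8/11)·4 + (3/11)·(-1) = 29/11.
Against Screen this mix gives (8/11)·1 + (3/11)·7 = 29/11.
All of the defender's active replies (Fortify, Screen) yield 29/11, and no column does worse for the attacker. The mix makes the defender indifferent and guarantees 29/11, so it is optimal.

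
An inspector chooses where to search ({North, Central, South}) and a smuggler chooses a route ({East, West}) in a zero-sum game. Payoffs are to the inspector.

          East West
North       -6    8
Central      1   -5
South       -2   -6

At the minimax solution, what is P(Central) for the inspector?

7/10

Row minima: North → -6, Central → -5, South → -6; maximin = -5.
Column maxima: East → 1, West → 8; minimax = 1.
-5 ≠ 1, so there is no saddle point; optimal play is mixed.
South is strictly dominated by Central, so the inspector never plays it.
On the remaining 2×2 (North, Central vs East, West):
Let the inspector play North with probability p. Expected payoff against East: (-6)p + 1(1−p) = −7p + 1; against West: 8p + (-5)(1−p) = 13p − 5.
Setting these equal: −7p + 1 = 13p − 5 ⇒ −20p = -6 ⇒ p = 3/10, and the value is (-7)·(3/10) + 1 = -11/10.
For the smuggler: with q = P(East), equating North's and Central's payoffs gives −14q + 8 = 6q − 5 ⇒ q = 13/20.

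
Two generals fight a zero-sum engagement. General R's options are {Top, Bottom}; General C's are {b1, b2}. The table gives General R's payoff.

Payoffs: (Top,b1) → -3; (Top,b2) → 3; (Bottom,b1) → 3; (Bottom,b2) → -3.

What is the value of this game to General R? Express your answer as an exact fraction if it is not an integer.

Row minima: Top → -3, Bottom → -3; maximin = -3.
Column maxima: b1 → 3, b2 → 3; minimax = 3.
-3 ≠ 3, so there is no saddle point; optimal play is mixed.
Let General R play Top with probability p. Expected payoff against b1: (-3)p + 3(1−p) = −6p + 3; against b2: 3p + (-3)(1−p) = 6p − 3.
Setting these equal: −6p + 3 = 6p − 3 ⇒ −12p = -6 ⇒ p = 1/2, and the value is (-6)·(1/2) + 3 = 0.
For General C: with q = P(b1), equating Top's and Bottom's payoffs gives −6q + 3 = 6q − 3 ⇒ q = 1/2.

0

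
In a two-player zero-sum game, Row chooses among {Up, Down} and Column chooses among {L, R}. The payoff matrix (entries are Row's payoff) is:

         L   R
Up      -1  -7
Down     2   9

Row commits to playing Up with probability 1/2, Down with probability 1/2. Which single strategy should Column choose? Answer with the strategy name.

L

If Column plays L, Row's expected payoff is (1/2)·(-1) + (1/2)·2 = 1/2.
If Column plays R, Row's expected payoff is (1/2)·(-7) + (1/2)·9 = 1.
Column minimizes Row's payoff; the smallest is 1/2, so the best response is L.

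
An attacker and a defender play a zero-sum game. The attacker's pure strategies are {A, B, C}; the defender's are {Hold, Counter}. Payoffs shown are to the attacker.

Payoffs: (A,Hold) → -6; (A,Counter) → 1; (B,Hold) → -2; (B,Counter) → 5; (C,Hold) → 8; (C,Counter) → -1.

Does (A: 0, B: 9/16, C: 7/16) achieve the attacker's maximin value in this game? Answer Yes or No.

Yes

Against Hold this mix gives (9/16)·(-2) + (7/16)·8 = 19/8.
Against Counter this mix gives (9/16)·5 + (7/16)·(-1) = 19/8.
All of the defender's active replies (Hold, Counter) yield 19/8, and no column does worse for the attacker. The mix makes the defender indifferent and guarantees 19/8, so it is optimal.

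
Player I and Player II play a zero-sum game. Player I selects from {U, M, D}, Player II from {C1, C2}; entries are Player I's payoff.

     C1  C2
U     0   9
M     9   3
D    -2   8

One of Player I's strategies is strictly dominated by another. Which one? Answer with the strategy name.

U gives a strictly higher payoff than D against every column: 0 > -2, 9 > 8.
So D is strictly dominated and Player I never plays it.

D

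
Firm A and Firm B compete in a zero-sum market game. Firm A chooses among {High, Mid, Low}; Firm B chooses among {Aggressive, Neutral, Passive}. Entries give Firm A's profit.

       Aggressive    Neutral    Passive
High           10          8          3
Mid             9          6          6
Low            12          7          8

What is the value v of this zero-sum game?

Row minima: High → 3, Mid → 6, Low → 7; maximin = 7.
Column maxima: Aggressive → 12, Neutral → 8, Passive → 8; minimax = 8.
7 ≠ 8, so there is no saddle point; optimal play is mixed.
Mid is strictly dominated by Low, so Firm A never plays it.
Aggressive is strictly dominated by Neutral (it gives Firm A strictly more in every row), so Firm B never plays it.
On the remaining 2×2 (High, Low vs Neutral, Passive):
Let Firm A play High with probability p. Expected payoff against Neutral: 8p + 7(1−p) = p + 7; against Passive: 3p + 8(1−p) = −5p + 8.
Setting these equal: p + 7 = −5p + 8 ⇒ 6p = 1 ⇒ p = 1/6, and the value is (1)·(1/6) + 7 = 43/6.
For Firm B: with q = P(Neutral), equating High's and Low's payoffs gives 5q + 3 = −q + 8 ⇒ q = 5/6.

43/6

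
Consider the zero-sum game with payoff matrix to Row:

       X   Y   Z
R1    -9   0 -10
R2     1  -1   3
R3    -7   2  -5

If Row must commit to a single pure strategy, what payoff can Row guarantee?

Row minima: R1 → -10, R2 → -1, R3 → -7.
The best of these is -1.

-1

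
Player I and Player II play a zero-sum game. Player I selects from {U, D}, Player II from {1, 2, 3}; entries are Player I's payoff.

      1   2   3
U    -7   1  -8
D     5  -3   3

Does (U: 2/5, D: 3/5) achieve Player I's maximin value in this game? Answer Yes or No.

Against 1 this mix gives (2/5)·(-7) + (3/5)·5 = 1/5.
Against 2 this mix gives (2/5)·1 + (3/5)·(-3) = -7/5.
Against 3 this mix gives (2/5)·(-8) + (3/5)·3 = -7/5.
All of Player II's active replies (2, 3) yield -7/5, and no column does worse for Player I. The mix makes Player II indifferent and guarantees -7/5, so it is optimal.

Yes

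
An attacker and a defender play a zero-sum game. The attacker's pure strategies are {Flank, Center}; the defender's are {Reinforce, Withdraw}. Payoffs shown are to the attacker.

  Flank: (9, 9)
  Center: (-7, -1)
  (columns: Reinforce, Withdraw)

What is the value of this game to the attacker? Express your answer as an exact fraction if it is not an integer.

9

Row minima: Flank → 9, Center → -7; maximin = 9.
Column maxima: Reinforce → 9, Withdraw → 9; minimax = 9.
Since maximin = minimax = 9, there is a saddle point and the value is 9.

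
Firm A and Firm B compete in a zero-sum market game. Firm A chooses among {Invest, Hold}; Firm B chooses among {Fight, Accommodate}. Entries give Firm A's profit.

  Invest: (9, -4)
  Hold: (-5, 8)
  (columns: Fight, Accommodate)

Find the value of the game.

2

Row minima: Invest → -4, Hold → -5; maximin = -4.
Column maxima: Fight → 9, Accommodate → 8; minimax = 8.
-4 ≠ 8, so there is no saddle point; optimal play is mixed.
Let Firm A play Invest with probability p. Expected payoff against Fight: 9p + (-5)(1−p) = 14p − 5; against Accommodate: (-4)p + 8(1−p) = −12p + 8.
Setting these equal: 14p − 5 = −12p + 8 ⇒ 26p = 13 ⇒ p = 1/2, and the value is (14)·(1/2) − 5 = 2.
For Firm B: with q = P(Fight), equating Invest's and Hold's payoffs gives 13q − 4 = −13q + 8 ⇒ q = 6/13.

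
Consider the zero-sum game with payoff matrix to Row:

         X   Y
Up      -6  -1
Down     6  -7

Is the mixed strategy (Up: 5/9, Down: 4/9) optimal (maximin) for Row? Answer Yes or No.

No

Against X this mix gives (5/9)·(-6) + (4/9)·6 = -2/3.
Against Y this mix gives (5/9)·(-1) + (4/9)·(-7) = -11/3.
Column will play Y, holding Row to -11/3. Shifting weight toward the row that does better against Y would raise this floor (the equalizing mix achieves -8/3 against both Y and X), so the proposed strategy is not optimal.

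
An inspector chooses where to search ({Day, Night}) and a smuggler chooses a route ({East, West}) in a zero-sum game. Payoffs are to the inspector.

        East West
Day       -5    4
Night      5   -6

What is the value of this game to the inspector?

Row minima: Day → -5, Night → -6; maximin = -5.
Column maxima: East → 5, West → 4; minimax = 4.
-5 ≠ 4, so there is no saddle point; optimal play is mixed.
Let the inspector play Day with probability p. Expected payoff against East: (-5)p + 5(1−p) = −10p + 5; against West: 4p + (-6)(1−p) = 10p − 6.
Setting these equal: −10p + 5 = 10p − 6 ⇒ −20p = -11 ⇒ p = 11/20, and the value is (-10)·(11/20) + 5 = -1/2.
For the smuggler: with q = P(East), equating Day's and Night's payoffs gives −9q + 4 = 11q − 6 ⇒ q = 1/2.

-1/2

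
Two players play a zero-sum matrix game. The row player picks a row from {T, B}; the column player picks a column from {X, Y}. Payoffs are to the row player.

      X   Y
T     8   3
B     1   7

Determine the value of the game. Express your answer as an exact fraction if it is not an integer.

Row minima: T → 3, B → 1; maximin = 3.
Column maxima: X → 8, Y → 7; minimax = 7.
3 ≠ 7, so there is no saddle point; optimal play is mixed.
Let the row player play T with probability p. Expected payoff against X: 8p + 1(1−p) = 7p + 1; against Y: 3p + 7(1−p) = −4p + 7.
Setting these equal: 7p + 1 = −4p + 7 ⇒ 11p = 6 ⇒ p = 6/11, and the value is (7)·(6/11) + 1 = 53/11.
For the column player: with q = P(X), equating T's and B's payoffs gives 5q + 3 = −6q + 7 ⇒ q = 4/11.

53/11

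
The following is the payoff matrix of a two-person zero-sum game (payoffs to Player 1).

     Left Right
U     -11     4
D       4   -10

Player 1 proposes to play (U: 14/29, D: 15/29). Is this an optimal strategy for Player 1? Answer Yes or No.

Yes

Against Left this mix gives (14/29)·(-11) + (15/29)·4 = -94/29.
Against Right this mix gives (14/29)·4 + (15/29)·(-10) = -94/29.
All of Player 2's active replies (Left, Right) yield -94/29, and no column does worse for Player 1. The mix makes Player 2 indifferent and guarantees -94/29, so it is optimal.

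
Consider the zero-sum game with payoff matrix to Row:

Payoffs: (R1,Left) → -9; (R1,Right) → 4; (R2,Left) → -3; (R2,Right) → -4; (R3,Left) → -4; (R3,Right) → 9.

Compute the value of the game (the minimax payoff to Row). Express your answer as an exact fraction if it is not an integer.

Row minima: R1 → -9, R2 → -4, R3 → -4; maximin = -4.
Column maxima: Left → -3, Right → 9; minimax = -3.
-4 ≠ -3, so there is no saddle point; optimal play is mixed.
R1 is strictly dominated by R3, so Row never plays it.
On the remaining 2×2 (R2, R3 vs Left, Right):
Let Row play R2 with probability p. Expected payoff against Left: (-3)p + (-4)(1−p) = p − 4; against Right: (-4)p + 9(1−p) = −13p + 9.
Setting these equal: p − 4 = −13p + 9 ⇒ 14p = 13 ⇒ p = 13/14, and the value is (1)·(13/14) − 4 = -43/14.
For Column: with q = P(Left), equating R2's and R3's payoffs gives q − 4 = −13q + 9 ⇒ q = 13/14.

-43/14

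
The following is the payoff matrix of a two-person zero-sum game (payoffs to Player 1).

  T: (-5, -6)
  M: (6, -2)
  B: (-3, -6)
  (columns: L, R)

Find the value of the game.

-2

Row minima: T → -6, M → -2, B → -6; maximin = -2.
Column maxima: L → 6, R → -2; minimax = -2.
Since maximin = minimax = -2, there is a saddle point and the value is -2.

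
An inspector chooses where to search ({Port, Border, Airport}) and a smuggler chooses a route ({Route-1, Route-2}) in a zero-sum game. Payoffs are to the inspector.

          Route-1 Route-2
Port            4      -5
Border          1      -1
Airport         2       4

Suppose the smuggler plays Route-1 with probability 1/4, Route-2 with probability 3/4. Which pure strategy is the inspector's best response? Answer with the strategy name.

Expected payoff of Port: (1/4)·4 + (3/4)·(-5) = -11/4.
Expected payoff of Border: (1/4)·1 + (3/4)·(-1) = -1/2.
Expected payoff of Airport: (1/4)·2 + (3/4)·4 = 7/2.
The largest is 7/2, so the inspector's best response is Airport.

Airport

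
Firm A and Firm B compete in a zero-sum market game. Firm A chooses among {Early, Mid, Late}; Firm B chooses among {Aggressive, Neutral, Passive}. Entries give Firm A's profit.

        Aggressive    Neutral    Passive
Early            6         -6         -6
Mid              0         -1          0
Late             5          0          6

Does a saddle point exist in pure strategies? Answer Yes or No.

Yes

Row minima: Early → -6, Mid → -1, Late → 0; maximin = 0.
Column maxima: Aggressive → 6, Neutral → 0, Passive → 6; minimax = 0.
maximin = minimax = 0, so a saddle point exists.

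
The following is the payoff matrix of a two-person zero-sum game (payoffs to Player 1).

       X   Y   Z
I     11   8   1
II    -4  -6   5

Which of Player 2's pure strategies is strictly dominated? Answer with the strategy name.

X

Y holds Player 1's payoff strictly below X in every row: 8 < 11, -6 < -4.
So X is strictly dominated for Player 2.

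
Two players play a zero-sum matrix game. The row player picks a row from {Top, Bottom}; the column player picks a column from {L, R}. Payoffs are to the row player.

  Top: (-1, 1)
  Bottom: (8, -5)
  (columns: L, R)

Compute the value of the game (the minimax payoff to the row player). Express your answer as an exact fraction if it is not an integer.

Row minima: Top → -1, Bottom → -5; maximin = -1.
Column maxima: L → 8, R → 1; minimax = 1.
-1 ≠ 1, so there is no saddle point; optimal play is mixed.
Let the row player play Top with probability p. Expected payoff against L: (-1)p + 8(1−p) = −9p + 8; against R: 1p + (-5)(1−p) = 6p − 5.
Setting these equal: −9p + 8 = 6p − 5 ⇒ −15p = -13 ⇒ p = 13/15, and the value is (-9)·(13/15) + 8 = 1/5.
For the column player: with q = P(L), equating Top's and Bottom's payoffs gives −2q + 1 = 13q − 5 ⇒ q = 2/5.

1/5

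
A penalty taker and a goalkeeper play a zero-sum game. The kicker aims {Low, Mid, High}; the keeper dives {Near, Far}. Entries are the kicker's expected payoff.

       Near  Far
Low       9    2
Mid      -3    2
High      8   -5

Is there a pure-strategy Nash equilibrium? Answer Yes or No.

Yes

Row minima: Low → 2, Mid → -3, High → -5; maximin = 2.
Column maxima: Near → 9, Far → 2; minimax = 2.
maximin = minimax = 2, so a saddle point exists.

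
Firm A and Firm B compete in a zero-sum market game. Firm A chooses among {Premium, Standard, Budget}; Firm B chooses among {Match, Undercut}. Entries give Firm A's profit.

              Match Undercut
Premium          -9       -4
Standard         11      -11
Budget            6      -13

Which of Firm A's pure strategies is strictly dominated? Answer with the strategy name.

Standard gives a strictly higher payoff than Budget against every column: 11 > 6, -11 > -13.
So Budget is strictly dominated and Firm A never plays it.

Budget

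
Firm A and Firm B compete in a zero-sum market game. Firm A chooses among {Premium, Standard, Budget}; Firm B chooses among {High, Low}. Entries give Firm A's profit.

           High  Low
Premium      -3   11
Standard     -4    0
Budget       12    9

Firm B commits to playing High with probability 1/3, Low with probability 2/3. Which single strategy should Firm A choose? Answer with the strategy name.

Budget

Expected payoff of Premium: (1/3)·(-3) + (2/3)·11 = 19/3.
Expected payoff of Standard: (1/3)·(-4) + (2/3)·0 = -4/3.
Expected payoff of Budget: (1/3)·12 + (2/3)·9 = 10.
The largest is 10, so Firm A's best response is Budget.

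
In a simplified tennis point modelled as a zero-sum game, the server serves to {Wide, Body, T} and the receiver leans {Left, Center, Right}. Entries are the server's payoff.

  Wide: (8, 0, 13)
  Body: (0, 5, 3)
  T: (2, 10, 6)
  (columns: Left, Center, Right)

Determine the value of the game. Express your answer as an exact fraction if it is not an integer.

Row minima: Wide → 0, Body → 0, T → 2; maximin = 2.
Column maxima: Left → 8, Center → 10, Right → 13; minimax = 8.
2 ≠ 8, so there is no saddle point; optimal play is mixed.
Body is strictly dominated by T, so the server never plays it.
Right is strictly dominated by Left (it gives the server strictly more in every row), so the receiver never plays it.
On the remaining 2×2 (Wide, T vs Left, Center):
Let the server play Wide with probability p. Expected payoff against Left: 8p + 2(1−p) = 6p + 2; against Center: 0p + 10(1−p) = −10p + 10.
Setting these equal: 6p + 2 = −10p + 10 ⇒ 16p = 8 ⇒ p = 1/2, and the value is (6)·(1/2) + 2 = 5.
For the receiver: with q = P(Left), equating Wide's and T's payoffs gives 8q = −8q + 10 ⇒ q = 5/8.

5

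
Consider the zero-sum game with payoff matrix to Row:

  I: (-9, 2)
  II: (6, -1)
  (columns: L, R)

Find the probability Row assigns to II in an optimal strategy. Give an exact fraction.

Row minima: I → -9, II → -1; maximin = -1.
Column maxima: L → 6, R → 2; minimax = 2.
-1 ≠ 2, so there is no saddle point; optimal play is mixed.
Let Row play I with probability p. Expected payoff against L: (-9)p + 6(1−p) = −15p + 6; against R: 2p + (-1)(1−p) = 3p − 1.
Setting these equal: −15p + 6 = 3p − 1 ⇒ −18p = -7 ⇒ p = 7/18, and the value is (-15)·(7/18) + 6 = 1/6.
For Column: with q = P(L), equating I's and II's payoffs gives −11q + 2 = 7q − 1 ⇒ q = 1/6.

11/18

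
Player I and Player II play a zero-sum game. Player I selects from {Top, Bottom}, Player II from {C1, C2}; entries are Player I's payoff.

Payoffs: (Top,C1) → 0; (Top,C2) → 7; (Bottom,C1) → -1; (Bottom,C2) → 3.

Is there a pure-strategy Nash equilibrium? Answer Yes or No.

Row minima: Top → 0, Bottom → -1; maximin = 0.
Column maxima: C1 → 0, C2 → 7; minimax = 0.
maximin = minimax = 0, so a saddle point exists.

Yes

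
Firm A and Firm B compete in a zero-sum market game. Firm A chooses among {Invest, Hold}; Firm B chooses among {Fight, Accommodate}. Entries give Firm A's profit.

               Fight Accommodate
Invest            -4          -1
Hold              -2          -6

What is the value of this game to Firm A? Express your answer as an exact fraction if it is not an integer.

-22/7

Row minima: Invest → -4, Hold → -6; maximin = -4.
Column maxima: Fight → -2, Accommodate → -1; minimax = -2.
-4 ≠ -2, so there is no saddle point; optimal play is mixed.
Let Firm A play Invest with probability p. Expected payoff against Fight: (-4)p + (-2)(1−p) = −2p − 2; against Accommodate: (-1)p + (-6)(1−p) = 5p − 6.
Setting these equal: −2p − 2 = 5p − 6 ⇒ −7p = -4 ⇒ p = 4/7, and the value is (-2)·(4/7) − 2 = -22/7.
For Firm B: with q = P(Fight), equating Invest's and Hold's payoffs gives −3q − 1 = 4q − 6 ⇒ q = 5/7.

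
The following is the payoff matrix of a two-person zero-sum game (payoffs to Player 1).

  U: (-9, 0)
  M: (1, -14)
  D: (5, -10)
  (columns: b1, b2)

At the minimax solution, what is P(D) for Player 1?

Row minima: U → -9, M → -14, D → -10; maximin = -9.
Column maxima: b1 → 5, b2 → 0; minimax = 0.
-9 ≠ 0, so there is no saddle point; optimal play is mixed.
M is strictly dominated by D, so Player 1 never plays it.
On the remaining 2×2 (U, D vs b1, b2):
Let Player 1 play U with probability p. Expected payoff against b1: (-9)p + 5(1−p) = −14p + 5; against b2: 0p + (-10)(1−p) = 10p − 10.
Setting these equal: −14p + 5 = 10p − 10 ⇒ −24p = -15 ⇒ p = 5/8, and the value is (-14)·(5/8) + 5 = -15/4.
For Player 2: with q = P(b1), equating U's and D's payoffs gives −9q = 15q − 10 ⇒ q = 5/12.

3/8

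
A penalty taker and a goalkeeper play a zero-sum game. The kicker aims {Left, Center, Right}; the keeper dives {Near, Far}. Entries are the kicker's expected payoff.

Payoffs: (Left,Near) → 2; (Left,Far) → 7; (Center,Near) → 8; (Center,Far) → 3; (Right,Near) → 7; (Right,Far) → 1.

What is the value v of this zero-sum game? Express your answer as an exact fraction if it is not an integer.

5

Row minima: Left → 2, Center → 3, Right → 1; maximin = 3.
Column maxima: Near → 8, Far → 7; minimax = 7.
3 ≠ 7, so there is no saddle point; optimal play is mixed.
Right is strictly dominated by Center, so the kicker never plays it.
On the remaining 2×2 (Left, Center vs Near, Far):
Let the kicker play Left with probability p. Expected payoff against Near: 2p + 8(1−p) = −6p + 8; against Far: 7p + 3(1−p) = 4p + 3.
Setting these equal: −6p + 8 = 4p + 3 ⇒ −10p = -5 ⇒ p = 1/2, and the value is (-6)·(1/2) + 8 = 5.
For the keeper: with q = P(Near), equating Left's and Center's payoffs gives −5q + 7 = 5q + 3 ⇒ q = 2/5.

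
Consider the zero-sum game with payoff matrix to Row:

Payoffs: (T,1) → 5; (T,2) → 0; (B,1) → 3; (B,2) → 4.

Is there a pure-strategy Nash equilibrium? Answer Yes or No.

No

Row minima: T → 0, B → 3; maximin = 3.
Column maxima: 1 → 5, 2 → 4; minimax = 4.
3 ≠ 4, so no pure-strategy equilibrium exists.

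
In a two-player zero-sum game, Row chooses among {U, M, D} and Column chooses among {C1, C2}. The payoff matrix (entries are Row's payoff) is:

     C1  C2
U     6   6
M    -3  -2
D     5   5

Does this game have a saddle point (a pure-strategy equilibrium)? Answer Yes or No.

Yes

Row minima: U → 6, M → -3, D → 5; maximin = 6.
Column maxima: C1 → 6, C2 → 6; minimax = 6.
maximin = minimax = 6, so a saddle point exists.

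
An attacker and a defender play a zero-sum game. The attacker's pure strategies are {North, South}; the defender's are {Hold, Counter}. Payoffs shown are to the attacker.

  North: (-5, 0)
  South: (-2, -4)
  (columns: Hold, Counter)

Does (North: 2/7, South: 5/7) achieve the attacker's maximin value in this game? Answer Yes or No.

Yes

Against Hold this mix gives (2/7)·(-5) + (5/7)·(-2) = -20/7.
Against Counter this mix gives (2/7)·0 + (5/7)·(-4) = -20/7.
All of the defender's active replies (Hold, Counter) yield -20/7, and no column does worse for the attacker. The mix makes the defender indifferent and guarantees -20/7, so it is optimal.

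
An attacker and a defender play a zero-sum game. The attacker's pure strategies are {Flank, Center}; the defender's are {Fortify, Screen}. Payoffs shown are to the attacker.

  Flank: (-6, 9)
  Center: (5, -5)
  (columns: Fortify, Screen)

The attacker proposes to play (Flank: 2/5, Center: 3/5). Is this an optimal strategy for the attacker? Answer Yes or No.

Yes

Against Fortify this mix gives (2/5)·(-6) + (3/5)·5 = 3/5.
Against Screen this mix gives (2/5)·9 + (3/5)·(-5) = 3/5.
All of the defender's active replies (Fortify, Screen) yield 3/5, and no column does worse for the attacker. The mix makes the defender indifferent and guarantees 3/5, so it is optimal.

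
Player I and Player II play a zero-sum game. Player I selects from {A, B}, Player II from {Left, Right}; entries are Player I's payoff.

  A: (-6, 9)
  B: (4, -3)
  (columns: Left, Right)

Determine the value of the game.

9/11

Row minima: A → -6, B → -3; maximin = -3.
Column maxima: Left → 4, Right → 9; minimax = 4.
-3 ≠ 4, so there is no saddle point; optimal play is mixed.
Let Player I play A with probability p. Expected payoff against Left: (-6)p + 4(1−p) = −10p + 4; against Right: 9p + (-3)(1−p) = 12p − 3.
Setting these equal: −10p + 4 = 12p − 3 ⇒ −22p = -7 ⇒ p = 7/22, and the value is (-10)·(7/22) + 4 = 9/11.
For Player II: with q = P(Left), equating A's and B's payoffs gives −15q + 9 = 7q − 3 ⇒ q = 6/11.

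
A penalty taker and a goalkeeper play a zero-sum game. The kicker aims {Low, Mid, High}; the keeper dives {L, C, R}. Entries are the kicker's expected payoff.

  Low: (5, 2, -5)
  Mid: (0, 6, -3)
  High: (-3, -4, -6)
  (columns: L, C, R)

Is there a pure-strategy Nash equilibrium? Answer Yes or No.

Row minima: Low → -5, Mid → -3, High → -6; maximin = -3.
Column maxima: L → 5, C → 6, R → -3; minimax = -3.
maximin = minimax = -3, so a saddle point exists.

Yes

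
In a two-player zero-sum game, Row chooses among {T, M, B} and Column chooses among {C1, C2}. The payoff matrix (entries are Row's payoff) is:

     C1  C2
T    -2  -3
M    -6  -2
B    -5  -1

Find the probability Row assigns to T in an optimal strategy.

Row minima: T → -3, M → -6, B → -5; maximin = -3.
Column maxima: C1 → -2, C2 → -1; minimax = -2.
-3 ≠ -2, so there is no saddle point; optimal play is mixed.
M is strictly dominated by B, so Row never plays it.
On the remaining 2×2 (T, B vs C1, C2):
Let Row play T with probability p. Expected payoff against C1: (-2)p + (-5)(1−p) = 3p − 5; against C2: (-3)p + (-1)(1−p) = −2p − 1.
Setting these equal: 3p − 5 = −2p − 1 ⇒ 5p = 4 ⇒ p = 4/5, and the value is (3)·(4/5) − 5 = -13/5.
For Column: with q = P(C1), equating T's and B's payoffs gives q − 3 = −4q − 1 ⇒ q = 2/5.

4/5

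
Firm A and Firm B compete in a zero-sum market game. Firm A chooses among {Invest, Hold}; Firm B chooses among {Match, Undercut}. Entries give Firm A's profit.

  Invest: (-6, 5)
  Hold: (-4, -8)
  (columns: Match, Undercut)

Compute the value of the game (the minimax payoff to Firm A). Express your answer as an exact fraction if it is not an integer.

Row minima: Invest → -6, Hold → -8; maximin = -6.
Column maxima: Match → -4, Undercut → 5; minimax = -4.
-6 ≠ -4, so there is no saddle point; optimal play is mixed.
Let Firm A play Invest with probability p. Expected payoff against Match: (-6)p + (-4)(1−p) = −2p − 4; against Undercut: 5p + (-8)(1−p) = 13p − 8.
Setting these equal: −2p − 4 = 13p − 8 ⇒ −15p = -4 ⇒ p = 4/15, and the value is (-2)·(4/15) − 4 = -68/15.
For Firm B: with q = P(Match), equating Invest's and Hold's payoffs gives −11q + 5 = 4q − 8 ⇒ q = 13/15.

-68/15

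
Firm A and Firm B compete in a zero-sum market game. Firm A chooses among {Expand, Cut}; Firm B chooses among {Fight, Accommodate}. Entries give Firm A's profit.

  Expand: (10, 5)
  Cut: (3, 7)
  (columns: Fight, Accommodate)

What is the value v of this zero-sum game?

55/9

Row minima: Expand → 5, Cut → 3; maximin = 5.
Column maxima: Fight → 10, Accommodate → 7; minimax = 7.
5 ≠ 7, so there is no saddle point; optimal play is mixed.
Let Firm A play Expand with probability p. Expected payoff against Fight: 10p + 3(1−p) = 7p + 3; against Accommodate: 5p + 7(1−p) = −2p + 7.
Setting these equal: 7p + 3 = −2p + 7 ⇒ 9p = 4 ⇒ p = 4/9, and the value is (7)·(4/9) + 3 = 55/9.
For Firm B: with q = P(Fight), equating Expand's and Cut's payoffs gives 5q + 5 = −4q + 7 ⇒ q = 2/9.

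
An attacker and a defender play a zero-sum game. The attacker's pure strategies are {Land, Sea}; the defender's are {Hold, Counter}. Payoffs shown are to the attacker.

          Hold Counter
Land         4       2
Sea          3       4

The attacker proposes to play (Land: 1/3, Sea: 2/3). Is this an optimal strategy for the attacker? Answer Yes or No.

Yes

Against Hold this mix gives (1/3)·4 + (2/3)·3 = 10/3.
Against Counter this mix gives (1/3)·2 + (2/3)·4 = 10/3.
All of the defender's active replies (Hold, Counter) yield 10/3, and no column does worse for the attacker. The mix makes the defender indifferent and guarantees 10/3, so it is optimal.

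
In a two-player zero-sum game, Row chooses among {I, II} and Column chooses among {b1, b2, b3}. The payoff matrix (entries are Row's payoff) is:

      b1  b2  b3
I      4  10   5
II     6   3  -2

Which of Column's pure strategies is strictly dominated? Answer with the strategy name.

b2

b3 holds Row's payoff strictly below b2 in every row: 5 < 10, -2 < 3.
So b2 is strictly dominated for Column.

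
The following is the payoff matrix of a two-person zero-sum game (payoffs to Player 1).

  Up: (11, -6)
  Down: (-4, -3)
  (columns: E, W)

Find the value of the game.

-19/6

Row minima: Up → -6, Down → -4; maximin = -4.
Column maxima: E → 11, W → -3; minimax = -3.
-4 ≠ -3, so there is no saddle point; optimal play is mixed.
Let Player 1 play Up with probability p. Expected payoff against E: 11p + (-4)(1−p) = 15p − 4; against W: (-6)p + (-3)(1−p) = −3p − 3.
Setting these equal: 15p − 4 = −3p − 3 ⇒ 18p = 1 ⇒ p = 1/18, and the value is (15)·(1/18) − 4 = -19/6.
For Player 2: with q = P(E), equating Up's and Down's payoffs gives 17q − 6 = −q − 3 ⇒ q = 1/6.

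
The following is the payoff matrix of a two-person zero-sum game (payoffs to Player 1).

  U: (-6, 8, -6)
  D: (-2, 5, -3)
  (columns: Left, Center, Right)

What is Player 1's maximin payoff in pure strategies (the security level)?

-3

Row minima: U → -6, D → -3.
The best of these is -3.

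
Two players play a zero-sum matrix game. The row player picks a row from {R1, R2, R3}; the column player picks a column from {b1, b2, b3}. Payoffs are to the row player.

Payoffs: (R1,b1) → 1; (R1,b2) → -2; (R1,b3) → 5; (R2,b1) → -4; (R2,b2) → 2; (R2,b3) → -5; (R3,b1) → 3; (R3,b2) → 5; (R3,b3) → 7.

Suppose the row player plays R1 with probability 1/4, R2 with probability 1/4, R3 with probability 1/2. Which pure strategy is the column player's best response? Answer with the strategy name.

If the column player plays b1, the row player's expected payoff is (1/4)·1 + (1/4)·(-4) + (1/2)·3 = 3/4.
If the column player plays b2, the row player's expected payoff is (1/4)·(-2) + (1/4)·2 + (1/2)·5 = 5/2.
If the column player plays b3, the row player's expected payoff is (1/4)·5 + (1/4)·(-5) + (1/2)·7 = 7/2.
The column player minimizes the row player's payoff; the smallest is 3/4, so the best response is b1.

b1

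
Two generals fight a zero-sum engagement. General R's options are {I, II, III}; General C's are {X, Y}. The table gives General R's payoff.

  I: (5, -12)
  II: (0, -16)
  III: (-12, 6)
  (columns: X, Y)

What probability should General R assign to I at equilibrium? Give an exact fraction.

18/35

Row minima: I → -12, II → -16, III → -12; maximin = -12.
Column maxima: X → 5, Y → 6; minimax = 5.
-12 ≠ 5, so there is no saddle point; optimal play is mixed.
II is strictly dominated by I, so General R never plays it.
On the remaining 2×2 (I, III vs X, Y):
Let General R play I with probability p. Expected payoff against X: 5p + (-12)(1−p) = 17p − 12; against Y: (-12)p + 6(1−p) = −18p + 6.
Setting these equal: 17p − 12 = −18p + 6 ⇒ 35p = 18 ⇒ p = 18/35, and the value is (17)·(18/35) − 12 = -114/35.
For General C: with q = P(X), equating I's and III's payoffs gives 17q − 12 = −18q + 6 ⇒ q = 18/35.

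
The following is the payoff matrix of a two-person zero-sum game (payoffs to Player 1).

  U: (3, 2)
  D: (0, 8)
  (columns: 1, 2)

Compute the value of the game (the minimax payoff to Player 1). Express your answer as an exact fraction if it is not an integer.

Row minima: U → 2, D → 0; maximin = 2.
Column maxima: 1 → 3, 2 → 8; minimax = 3.
2 ≠ 3, so there is no saddle point; optimal play is mixed.
Let Player 1 play U with probability p. Expected payoff against 1: 3p + 0(1−p) = 3p; against 2: 2p + 8(1−p) = −6p + 8.
Setting these equal: 3p = −6p + 8 ⇒ 9p = 8 ⇒ p = 8/9, and the value is (3)·(8/9) = 8/3.
For Player 2: with q = P(1), equating U's and D's payoffs gives q + 2 = −8q + 8 ⇒ q = 2/3.

8/3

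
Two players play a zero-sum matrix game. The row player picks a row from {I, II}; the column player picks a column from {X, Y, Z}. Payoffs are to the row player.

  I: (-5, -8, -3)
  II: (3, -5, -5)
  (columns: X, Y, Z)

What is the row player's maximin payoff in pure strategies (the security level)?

Row minima: I → -8, II → -5.
The best of these is -5.

-5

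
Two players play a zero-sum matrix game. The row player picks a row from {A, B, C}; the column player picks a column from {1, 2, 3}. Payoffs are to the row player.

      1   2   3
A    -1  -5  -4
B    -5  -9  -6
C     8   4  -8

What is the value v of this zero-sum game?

Row minima: A → -5, B → -9, C → -8; maximin = -5.
Column maxima: 1 → 8, 2 → 4, 3 → -4; minimax = -4.
-5 ≠ -4, so there is no saddle point; optimal play is mixed.
B is strictly dominated by A, so the row player never plays it.
1 is strictly dominated by 2 (it gives the row player strictly more in every row), so the column player never plays it.
On the remaining 2×2 (A, C vs 2, 3):
Let the row player play A with probability p. Expected payoff against 2: (-5)p + 4(1−p) = −9p + 4; against 3: (-4)p + (-8)(1−p) = 4p − 8.
Setting these equal: −9p + 4 = 4p − 8 ⇒ −13p = -12 ⇒ p = 12/13, and the value is (-9)·(12/13) + 4 = -56/13.
For the column player: with q = P(2), equating A's and C's payoffs gives −q − 4 = 12q − 8 ⇒ q = 4/13.

-56/13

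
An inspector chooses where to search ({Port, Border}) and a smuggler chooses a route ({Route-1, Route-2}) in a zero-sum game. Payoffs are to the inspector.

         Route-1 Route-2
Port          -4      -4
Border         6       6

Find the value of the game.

6

Row minima: Port → -4, Border → 6; maximin = 6.
Column maxima: Route-1 → 6, Route-2 → 6; minimax = 6.
Since maximin = minimax = 6, there is a saddle point and the value is 6.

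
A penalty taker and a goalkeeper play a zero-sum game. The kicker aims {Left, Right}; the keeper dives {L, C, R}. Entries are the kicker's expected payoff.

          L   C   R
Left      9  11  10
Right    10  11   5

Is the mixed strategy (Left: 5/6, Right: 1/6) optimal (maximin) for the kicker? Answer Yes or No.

Against L this mix gives (5/6)·9 + (1/6)·10 = 55/6.
Against C this mix gives (5/6)·11 + (1/6)·11 = 11.
Against R this mix gives (5/6)·10 + (1/6)·5 = 55/6.
All of the keeper's active replies (L, R) yield 55/6, and no column does worse for the kicker. The mix makes the keeper indifferent and guarantees 55/6, so it is optimal.

Yes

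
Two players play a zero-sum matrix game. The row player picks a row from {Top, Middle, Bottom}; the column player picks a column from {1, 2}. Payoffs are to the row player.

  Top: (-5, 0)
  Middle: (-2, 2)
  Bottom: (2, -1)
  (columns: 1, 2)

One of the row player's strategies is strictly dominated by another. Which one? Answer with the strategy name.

Top

Middle gives a strictly higher payoff than Top against every column: -2 > -5, 2 > 0.
So Top is strictly dominated and the row player never plays it.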